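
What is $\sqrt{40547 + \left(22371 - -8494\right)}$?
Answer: $2 \sqrt{17853} \approx 267.23$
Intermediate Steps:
$\sqrt{40547 + \left(22371 - -8494\right)} = \sqrt{40547 + \left(22371 + 8494\right)} = \sqrt{40547 + 30865} = \sqrt{71412} = 2 \sqrt{17853}$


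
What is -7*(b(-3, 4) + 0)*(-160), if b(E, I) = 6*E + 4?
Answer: -15680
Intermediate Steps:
b(E, I) = 4 + 6*E
-7*(b(-3, 4) + 0)*(-160) = -7*((4 + 6*(-3)) + 0)*(-160) = -7*((4 - 18) + 0)*(-160) = -7*(-14 + 0)*(-160) = -7*(-14)*(-160) = 98*(-160) = -15680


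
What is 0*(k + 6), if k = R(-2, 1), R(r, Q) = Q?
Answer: 0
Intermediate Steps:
k = 1
0*(k + 6) = 0*(1 + 6) = 0*7 = 0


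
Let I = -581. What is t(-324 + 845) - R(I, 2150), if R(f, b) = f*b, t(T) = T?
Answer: 1249671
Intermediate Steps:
R(f, b) = b*f
t(-324 + 845) - R(I, 2150) = (-324 + 845) - 2150*(-581) = 521 - 1*(-1249150) = 521 + 1249150 = 1249671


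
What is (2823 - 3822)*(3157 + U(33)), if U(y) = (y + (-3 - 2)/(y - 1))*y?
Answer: -135571293/32 ≈ -4.2366e+6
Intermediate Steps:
U(y) = y*(y - 5/(-1 + y)) (U(y) = (y - 5/(-1 + y))*y = y*(y - 5/(-1 + y)))
(2823 - 3822)*(3157 + U(33)) = (2823 - 3822)*(3157 + 33*(-5 + 33² - 1*33)/(-1 + 33)) = -999*(3157 + 33*(-5 + 1089 - 33)/32) = -999*(3157 + 33*(1/32)*1051) = -999*(3157 + 34683/32) = -999*135707/32 = -135571293/32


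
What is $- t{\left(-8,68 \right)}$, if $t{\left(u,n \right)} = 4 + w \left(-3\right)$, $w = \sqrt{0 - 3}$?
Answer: $-4 + 3 i \sqrt{3} \approx -4.0 + 5.1962 i$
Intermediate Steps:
$w = i \sqrt{3}$ ($w = \sqrt{-3} = i \sqrt{3} \approx 1.732 i$)
$t{\left(u,n \right)} = 4 - 3 i \sqrt{3}$ ($t{\left(u,n \right)} = 4 + i \sqrt{3} \left(-3\right) = 4 - 3 i \sqrt{3}$)
$- t{\left(-8,68 \right)} = - (4 - 3 i \sqrt{3}) = -4 + 3 i \sqrt{3}$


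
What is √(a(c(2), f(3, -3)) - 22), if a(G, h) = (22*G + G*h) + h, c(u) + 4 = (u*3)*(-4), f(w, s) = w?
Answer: I*√719 ≈ 26.814*I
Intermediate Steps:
c(u) = -4 - 12*u (c(u) = -4 + (u*3)*(-4) = -4 + (3*u)*(-4) = -4 - 12*u)
a(G, h) = h + 22*G + G*h
√(a(c(2), f(3, -3)) - 22) = √((3 + 22*(-4 - 12*2) + (-4 - 12*2)*3) - 22) = √((3 + 22*(-4 - 24) + (-4 - 24)*3) - 22) = √((3 + 22*(-28) - 28*3) - 22) = √((3 - 616 - 84) - 22) = √(-697 - 22) = √(-719) = I*√719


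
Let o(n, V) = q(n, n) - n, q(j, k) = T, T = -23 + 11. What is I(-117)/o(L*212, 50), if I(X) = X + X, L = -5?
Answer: -117/524 ≈ -0.22328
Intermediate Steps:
I(X) = 2*X
T = -12
q(j, k) = -12
o(n, V) = -12 - n
I(-117)/o(L*212, 50) = (2*(-117))/(-12 - (-5)*212) = -234/(-12 - 1*(-1060)) = -234/(-12 + 1060) = -234/1048 = -234*1/1048 = -117/524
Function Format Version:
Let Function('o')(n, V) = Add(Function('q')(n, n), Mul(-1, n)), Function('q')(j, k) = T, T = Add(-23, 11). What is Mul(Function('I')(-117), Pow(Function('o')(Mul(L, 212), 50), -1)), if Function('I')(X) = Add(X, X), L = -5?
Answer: Rational(-117, 524) ≈ -0.22328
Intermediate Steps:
Function('I')(X) = Mul(2, X)
T = -12
Function('q')(j, k) = -12
Function('o')(n, V) = Add(-12, Mul(-1, n))
Mul(Function('I')(-117), Pow(Function('o')(Mul(L, 212), 50), -1)) = Mul(Mul(2, -117), Pow(Add(-12, Mul(-1, Mul(-5, 212))), -1)) = Mul(-234, Pow(Add(-12, Mul(-1, -1060)), -1)) = Mul(-234, Pow(Add(-12, 1060), -1)) = Mul(-234, Pow(1048, -1)) = Mul(-234, Rational(1, 1048)) = Rational(-117, 524)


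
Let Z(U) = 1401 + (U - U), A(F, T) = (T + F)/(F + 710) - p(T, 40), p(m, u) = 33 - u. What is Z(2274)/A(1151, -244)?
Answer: 2607261/13934 ≈ 187.11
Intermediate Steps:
A(F, T) = 7 + (F + T)/(710 + F) (A(F, T) = (T + F)/(F + 710) - (33 - 1*40) = (F + T)/(710 + F) - (33 - 40) = (F + T)/(710 + F) - 1*(-7) = (F + T)/(710 + F) + 7 = 7 + (F + T)/(710 + F))
Z(U) = 1401 (Z(U) = 1401 + 0 = 1401)
Z(2274)/A(1151, -244) = 1401/(((4970 - 244 + 8*1151)/(710 + 1151))) = 1401/(((4970 - 244 + 9208)/1861)) = 1401/(((1/1861)*13934)) = 1401/(13934/1861) = 1401*(1861/13934) = 2607261/13934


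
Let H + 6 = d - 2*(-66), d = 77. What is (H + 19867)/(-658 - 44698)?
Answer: -10035/22678 ≈ -0.44250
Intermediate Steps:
H = 203 (H = -6 + (77 - 2*(-66)) = -6 + (77 + 132) = -6 + 209 = 203)
(H + 19867)/(-658 - 44698) = (203 + 19867)/(-658 - 44698) = 20070/(-45356) = 20070*(-1/45356) = -10035/22678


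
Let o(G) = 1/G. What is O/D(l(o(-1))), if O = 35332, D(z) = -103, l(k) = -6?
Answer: -35332/103 ≈ -343.03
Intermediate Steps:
o(G) = 1/G
O/D(l(o(-1))) = 35332/(-103) = 35332*(-1/103) = -35332/103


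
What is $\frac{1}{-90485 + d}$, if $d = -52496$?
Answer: $- \frac{1}{142981} \approx -6.9939 \cdot 10^{-6}$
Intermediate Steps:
$\frac{1}{-90485 + d} = \frac{1}{-90485 - 52496} = \frac{1}{-142981} = - \frac{1}{142981}$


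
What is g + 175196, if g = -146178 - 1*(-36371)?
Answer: 65389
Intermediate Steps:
g = -109807 (g = -146178 + 36371 = -109807)
g + 175196 = -109807 + 175196 = 65389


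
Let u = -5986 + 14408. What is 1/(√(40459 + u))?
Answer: √48881/48881 ≈ 0.0045230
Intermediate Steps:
u = 8422
1/(√(40459 + u)) = 1/(√(40459 + 8422)) = 1/(√48881) = √48881/48881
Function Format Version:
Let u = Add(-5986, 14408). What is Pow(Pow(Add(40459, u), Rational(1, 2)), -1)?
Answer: Mul(Rational(1, 48881), Pow(48881, Rational(1, 2))) ≈ 0.0045230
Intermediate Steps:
u = 8422
Pow(Pow(Add(40459, u), Rational(1, 2)), -1) = Pow(Pow(Add(40459, 8422), Rational(1, 2)), -1) = Pow(Pow(48881, Rational(1, 2)), -1) = Mul(Rational(1, 48881), Pow(48881, Rational(1, 2)))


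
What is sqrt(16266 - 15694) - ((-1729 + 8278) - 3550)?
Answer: -2999 + 2*sqrt(143) ≈ -2975.1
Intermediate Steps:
sqrt(16266 - 15694) - ((-1729 + 8278) - 3550) = sqrt(572) - (6549 - 3550) = 2*sqrt(143) - 1*2999 = 2*sqrt(143) - 2999 = -2999 + 2*sqrt(143)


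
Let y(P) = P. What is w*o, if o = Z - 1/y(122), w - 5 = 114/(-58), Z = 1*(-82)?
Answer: -15180/61 ≈ -248.85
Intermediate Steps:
Z = -82
w = 88/29 (w = 5 + 114/(-58) = 5 + 114*(-1/58) = 5 - 57/29 = 88/29 ≈ 3.0345)
o = -10005/122 (o = -82 - 1/122 = -10005/122 ≈ -82.008)
w*o = (88/29)*(-10005/122) = -15180/61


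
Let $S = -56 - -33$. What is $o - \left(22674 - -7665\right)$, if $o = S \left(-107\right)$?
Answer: $-27878$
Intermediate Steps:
$S = -23$ ($S = -56 + 33 = -23$)
$o = 2461$ ($o = \left(-23\right) \left(-107\right) = 2461$)
$o - \left(22674 - -7665\right) = 2461 - \left(22674 - -7665\right) = 2461 - \left(22674 + 7665\right) = 2461 - 30339 = -27878$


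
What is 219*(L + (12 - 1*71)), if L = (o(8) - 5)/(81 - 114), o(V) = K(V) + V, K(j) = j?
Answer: -12994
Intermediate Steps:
o(V) = 2*V (o(V) = V + V = 2*V)
L = -⅓ (L = (2*8 - 5)/(81 - 114) = (16 - 5)/(-33) = 11*(-1/33) = -⅓ ≈ -0.33333)
219*(L + (12 - 1*71)) = 219*(-⅓ + (12 - 1*71)) = 219*(-⅓ + (12 - 71)) = 219*(-⅓ - 59) = 219*(-178/3) = -12994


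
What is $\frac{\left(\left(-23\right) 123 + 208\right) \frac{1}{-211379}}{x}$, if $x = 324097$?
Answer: $\frac{2621}{68507299763} \approx 3.8259 \cdot 10^{-8}$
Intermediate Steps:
$\frac{\left(\left(-23\right) 123 + 208\right) \frac{1}{-211379}}{x} = \frac{\left(\left(-23\right) 123 + 208\right) \frac{1}{-211379}}{324097} = \left(-2829 + 208\right) \left(- \frac{1}{211379}\right) \frac{1}{324097} = \left(-2621\right) \left(- \frac{1}{211379}\right) \frac{1}{324097} = \frac{2621}{211379} \cdot \frac{1}{324097} = \frac{2621}{68507299763}$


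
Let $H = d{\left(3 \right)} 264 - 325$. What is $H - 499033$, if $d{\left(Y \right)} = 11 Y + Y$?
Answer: $-489854$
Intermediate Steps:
$d{\left(Y \right)} = 12 Y$
$H = 9179$ ($H = 12 \cdot 3 \cdot 264 - 325 = 36 \cdot 264 - 325 = 9504 - 325 = 9179$)
$H - 499033 = 9179 - 499033 = -489854$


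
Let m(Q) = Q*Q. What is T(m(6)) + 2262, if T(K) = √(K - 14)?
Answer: 2262 + √22 ≈ 2266.7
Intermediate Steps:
m(Q) = Q²
T(K) = √(-14 + K)
T(m(6)) + 2262 = √(-14 + 6²) + 2262 = √(-14 + 36) + 2262 = √22 + 2262 = 2262 + √22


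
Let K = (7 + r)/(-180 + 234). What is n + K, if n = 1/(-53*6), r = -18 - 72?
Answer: -2204/1431 ≈ -1.5402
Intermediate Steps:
r = -90
n = -1/318 (n = 1/(-318) = -1/318 ≈ -0.0031447)
K = -83/54 (K = (7 - 90)/(-180 + 234) = -83/54 ≈ -1.5370)
n + K = -1/318 - 83/54 = -2204/1431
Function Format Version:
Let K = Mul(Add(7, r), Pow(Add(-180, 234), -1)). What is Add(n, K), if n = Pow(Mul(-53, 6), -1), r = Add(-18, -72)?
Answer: Rational(-2204, 1431) ≈ -1.5402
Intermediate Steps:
r = -90
n = Rational(-1, 318) (n = Pow(-318, -1) = Rational(-1, 318) ≈ -0.0031447)
K = Rational(-83, 54) (K = Mul(Add(7, -90), Pow(Add(-180, 234), -1)) = Mul(-83, Pow(54, -1)) = Mul(-83, Rational(1, 54)) = Rational(-83, 54) ≈ -1.5370)
Add(n, K) = Add(Rational(-1, 318), Rational(-83, 54)) = Rational(-2204, 1431)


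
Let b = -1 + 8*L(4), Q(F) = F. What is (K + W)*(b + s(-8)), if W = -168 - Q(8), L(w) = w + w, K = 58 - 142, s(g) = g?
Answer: -14300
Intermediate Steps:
K = -84
L(w) = 2*w
W = -176 (W = -168 - 1*8 = -168 - 8 = -176)
b = 63 (b = -1 + 8*(2*4) = -1 + 8*8 = -1 + 64 = 63)
(K + W)*(b + s(-8)) = (-84 - 176)*(63 - 8) = -260*55 = -14300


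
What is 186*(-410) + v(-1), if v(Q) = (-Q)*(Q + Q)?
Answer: -76262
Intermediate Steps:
v(Q) = -2*Q² (v(Q) = (-Q)*(2*Q) = -2*Q²)
186*(-410) + v(-1) = 186*(-410) - 2*(-1)² = -76260 - 2*1 = -76260 - 2 = -76262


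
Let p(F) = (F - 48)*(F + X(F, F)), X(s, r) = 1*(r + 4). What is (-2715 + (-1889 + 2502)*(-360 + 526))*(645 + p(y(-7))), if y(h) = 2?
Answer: 27434911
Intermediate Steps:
X(s, r) = 4 + r (X(s, r) = 1*(4 + r) = 4 + r)
p(F) = (-48 + F)*(4 + 2*F) (p(F) = (F - 48)*(F + (4 + F)) = (-48 + F)*(4 + 2*F))
(-2715 + (-1889 + 2502)*(-360 + 526))*(645 + p(y(-7))) = (-2715 + (-1889 + 2502)*(-360 + 526))*(645 + (-192 - 92*2 + 2*2²)) = (-2715 + 613*166)*(645 + (-192 - 184 + 2*4)) = (-2715 + 101758)*(645 + (-192 - 184 + 8)) = 99043*(645 - 368) = 99043*277 = 27434911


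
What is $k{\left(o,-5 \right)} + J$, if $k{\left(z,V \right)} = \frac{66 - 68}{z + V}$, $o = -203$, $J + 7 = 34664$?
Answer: $\frac{3604329}{104} \approx 34657.0$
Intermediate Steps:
$J = 34657$ ($J = -7 + 34664 = 34657$)
$k{\left(z,V \right)} = - \frac{2}{V + z}$
$k{\left(o,-5 \right)} + J = - \frac{2}{-5 - 203} + 34657 = - \frac{2}{-208} + 34657 = \left(-2\right) \left(- \frac{1}{208}\right) + 34657 = \frac{1}{104} + 34657 = \frac{3604329}{104}$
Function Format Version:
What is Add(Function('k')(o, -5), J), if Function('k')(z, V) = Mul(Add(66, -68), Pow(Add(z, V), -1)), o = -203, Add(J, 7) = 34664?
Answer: Rational(3604329, 104) ≈ 34657.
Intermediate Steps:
J = 34657 (J = Add(-7, 34664) = 34657)
Function('k')(z, V) = Mul(-2, Pow(Add(V, z), -1))
Add(Function('k')(o, -5), J) = Add(Mul(-2, Pow(Add(-5, -203), -1)), 34657) = Add(Mul(-2, Pow(-208, -1)), 34657) = Add(Mul(-2, Rational(-1, 208)), 34657) = Add(Rational(1, 104), 34657) = Rational(3604329, 104)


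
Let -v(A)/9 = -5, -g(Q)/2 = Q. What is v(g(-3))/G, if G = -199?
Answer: -45/199 ≈ -0.22613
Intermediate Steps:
g(Q) = -2*Q
v(A) = 45 (v(A) = -9*(-5) = 45)
v(g(-3))/G = 45/(-199) = 45*(-1/199) = -45/199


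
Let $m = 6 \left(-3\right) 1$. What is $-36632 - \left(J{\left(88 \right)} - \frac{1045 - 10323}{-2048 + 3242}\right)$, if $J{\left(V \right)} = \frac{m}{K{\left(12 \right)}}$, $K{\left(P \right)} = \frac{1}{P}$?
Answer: $- \frac{21744991}{597} \approx -36424.0$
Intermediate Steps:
$m = -18$ ($m = \left(-18\right) 1 = -18$)
$J{\left(V \right)} = -216$ ($J{\left(V \right)} = - \frac{18}{\frac{1}{12}} = - 18 \frac{1}{\frac{1}{12}} = \left(-18\right) 12 = -216$)
$-36632 - \left(J{\left(88 \right)} - \frac{1045 - 10323}{-2048 + 3242}\right) = -36632 - \left(-216 - \frac{1045 - 10323}{-2048 + 3242}\right) = -36632 - \left(-216 - - \frac{9278}{1194}\right) = -36632 - \left(-216 - \left(-9278\right) \frac{1}{1194}\right) = -36632 - \left(-216 - - \frac{4639}{597}\right) = -36632 - \left(-216 + \frac{4639}{597}\right) = -36632 - - \frac{124313}{597} = -36632 + \frac{124313}{597} = - \frac{21744991}{597}$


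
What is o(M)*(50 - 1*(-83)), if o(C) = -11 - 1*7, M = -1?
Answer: -2394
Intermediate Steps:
o(C) = -18 (o(C) = -11 - 7 = -18)
o(M)*(50 - 1*(-83)) = -18*(50 - 1*(-83)) = -18*(50 + 83) = -18*133 = -2394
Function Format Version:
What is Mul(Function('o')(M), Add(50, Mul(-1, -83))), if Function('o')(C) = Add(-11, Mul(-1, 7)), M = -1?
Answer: -2394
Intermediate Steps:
Function('o')(C) = -18 (Function('o')(C) = Add(-11, -7) = -18)
Mul(Function('o')(M), Add(50, Mul(-1, -83))) = Mul(-18, Add(50, Mul(-1, -83))) = Mul(-18, Add(50, 83)) = Mul(-18, 133) = -2394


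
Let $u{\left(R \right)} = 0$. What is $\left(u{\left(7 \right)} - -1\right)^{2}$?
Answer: $1$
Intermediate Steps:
$\left(u{\left(7 \right)} - -1\right)^{2} = \left(0 - -1\right)^{2} = \left(0 + \left(-5 + 6\right)\right)^{2} = \left(0 + 1\right)^{2} = 1^{2} = 1$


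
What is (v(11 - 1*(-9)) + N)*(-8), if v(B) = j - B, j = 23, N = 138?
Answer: -1128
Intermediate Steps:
v(B) = 23 - B
(v(11 - 1*(-9)) + N)*(-8) = ((23 - (11 - 1*(-9))) + 138)*(-8) = ((23 - (11 + 9)) + 138)*(-8) = ((23 - 1*20) + 138)*(-8) = ((23 - 20) + 138)*(-8) = (3 + 138)*(-8) = 141*(-8) = -1128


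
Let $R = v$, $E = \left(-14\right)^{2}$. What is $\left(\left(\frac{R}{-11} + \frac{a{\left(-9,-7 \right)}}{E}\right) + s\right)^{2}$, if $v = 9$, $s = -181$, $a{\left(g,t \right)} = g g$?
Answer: $\frac{152966249881}{4648336} \approx 32908.0$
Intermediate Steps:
$a{\left(g,t \right)} = g^{2}$
$E = 196$
$R = 9$
$\left(\left(\frac{R}{-11} + \frac{a{\left(-9,-7 \right)}}{E}\right) + s\right)^{2} = \left(\left(\frac{9}{-11} + \frac{\left(-9\right)^{2}}{196}\right) - 181\right)^{2} = \left(\left(9 \left(- \frac{1}{11}\right) + 81 \cdot \frac{1}{196}\right) - 181\right)^{2} = \left(\left(- \frac{9}{11} + \frac{81}{196}\right) - 181\right)^{2} = \left(- \frac{873}{2156} - 181\right)^{2} = \left(- \frac{391109}{2156}\right)^{2} = \frac{152966249881}{4648336}$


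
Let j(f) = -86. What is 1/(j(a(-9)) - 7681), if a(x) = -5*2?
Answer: -1/7767 ≈ -0.00012875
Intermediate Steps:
a(x) = -10
1/(j(a(-9)) - 7681) = 1/(-86 - 7681) = 1/(-7767) = -1/7767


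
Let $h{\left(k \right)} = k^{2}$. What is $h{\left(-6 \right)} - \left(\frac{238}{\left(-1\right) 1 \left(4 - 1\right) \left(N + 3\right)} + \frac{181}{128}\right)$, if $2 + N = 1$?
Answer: $\frac{28513}{384} \approx 74.253$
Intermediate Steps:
$N = -1$ ($N = -2 + 1 = -1$)
$h{\left(-6 \right)} - \left(\frac{238}{\left(-1\right) 1 \left(4 - 1\right) \left(N + 3\right)} + \frac{181}{128}\right) = \left(-6\right)^{2} - \left(\frac{238}{\left(-1\right) 1 \left(4 - 1\right) \left(-1 + 3\right)} + \frac{181}{128}\right) = 36 - \left(\frac{238}{\left(-1\right) 3 \cdot 2} + 181 \cdot \frac{1}{128}\right) = 36 - \left(\frac{238}{\left(-1\right) 6} + \frac{181}{128}\right) = 36 - \left(\frac{238}{-6} + \frac{181}{128}\right) = 36 - \left(238 \left(- \frac{1}{6}\right) + \frac{181}{128}\right) = 36 - \left(- \frac{119}{3} + \frac{181}{128}\right) = 36 - - \frac{14689}{384} = 36 + \frac{14689}{384} = \frac{28513}{384}$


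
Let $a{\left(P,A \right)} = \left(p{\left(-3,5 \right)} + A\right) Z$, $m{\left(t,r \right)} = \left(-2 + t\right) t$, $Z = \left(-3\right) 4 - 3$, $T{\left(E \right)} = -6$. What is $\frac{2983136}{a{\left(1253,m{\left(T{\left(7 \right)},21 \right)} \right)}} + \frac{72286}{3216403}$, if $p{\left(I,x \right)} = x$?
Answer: $- \frac{9594910112438}{2557040385} \approx -3752.4$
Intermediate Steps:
$Z = -15$ ($Z = -12 - 3 = -15$)
$m{\left(t,r \right)} = t \left(-2 + t\right)$
$a{\left(P,A \right)} = -75 - 15 A$ ($a{\left(P,A \right)} = \left(5 + A\right) \left(-15\right) = -75 - 15 A$)
$\frac{2983136}{a{\left(1253,m{\left(T{\left(7 \right)},21 \right)} \right)}} + \frac{72286}{3216403} = \frac{2983136}{-75 - 15 \left(- 6 \left(-2 - 6\right)\right)} + \frac{72286}{3216403} = \frac{2983136}{-75 - 15 \left(\left(-6\right) \left(-8\right)\right)} + 72286 \cdot \frac{1}{3216403} = \frac{2983136}{-75 - 720} + \frac{72286}{3216403} = \frac{2983136}{-795} + \frac{72286}{3216403} = 2983136 \left(- \frac{1}{795}\right) + \frac{72286}{3216403} = - \frac{2983136}{795} + \frac{72286}{3216403} = - \frac{9594910112438}{2557040385}$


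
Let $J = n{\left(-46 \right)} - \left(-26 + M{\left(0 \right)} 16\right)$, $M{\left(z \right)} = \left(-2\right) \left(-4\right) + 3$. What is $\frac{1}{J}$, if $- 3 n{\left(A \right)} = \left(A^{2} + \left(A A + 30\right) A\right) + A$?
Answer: $\frac{3}{96196} \approx 3.1186 \cdot 10^{-5}$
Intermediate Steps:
$M{\left(z \right)} = 11$ ($M{\left(z \right)} = 8 + 3 = 11$)
$n{\left(A \right)} = - \frac{A}{3} - \frac{A^{2}}{3} - \frac{A \left(30 + A^{2}\right)}{3}$ ($n{\left(A \right)} = - \frac{\left(A^{2} + \left(A A + 30\right) A\right) + A}{3} = - \frac{\left(A^{2} + \left(A^{2} + 30\right) A\right) + A}{3} = - \frac{\left(A^{2} + \left(30 + A^{2}\right) A\right) + A}{3} = - \frac{\left(A^{2} + A \left(30 + A^{2}\right)\right) + A}{3} = - \frac{A + A^{2} + A \left(30 + A^{2}\right)}{3} = - \frac{A}{3} - \frac{A^{2}}{3} - \frac{A \left(30 + A^{2}\right)}{3}$)
$J = \frac{96196}{3}$ ($J = \left(- \frac{1}{3}\right) \left(-46\right) \left(31 - 46 + \left(-46\right)^{2}\right) - \left(-26 + 11 \cdot 16\right) = \left(- \frac{1}{3}\right) \left(-46\right) \left(31 - 46 + 2116\right) - \left(-26 + 176\right) = \left(- \frac{1}{3}\right) \left(-46\right) 2101 - 150 = \frac{96646}{3} - 150 = \frac{96196}{3} \approx 32065.0$)
$\frac{1}{J} = \frac{1}{\frac{96196}{3}} = \frac{3}{96196}$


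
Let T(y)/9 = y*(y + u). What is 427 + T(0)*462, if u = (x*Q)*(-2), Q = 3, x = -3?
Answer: 427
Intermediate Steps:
u = 18 (u = -3*3*(-2) = -9*(-2) = 18)
T(y) = 9*y*(18 + y) (T(y) = 9*(y*(y + 18)) = 9*(y*(18 + y)) = 9*y*(18 + y))
427 + T(0)*462 = 427 + (9*0*(18 + 0))*462 = 427 + (9*0*18)*462 = 427 + 0*462 = 427 + 0 = 427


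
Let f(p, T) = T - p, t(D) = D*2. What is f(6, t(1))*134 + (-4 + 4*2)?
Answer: -532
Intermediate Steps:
t(D) = 2*D
f(6, t(1))*134 + (-4 + 4*2) = (2*1 - 1*6)*134 + (-4 + 4*2) = (2 - 6)*134 + (-4 + 8) = -4*134 + 4 = -536 + 4 = -532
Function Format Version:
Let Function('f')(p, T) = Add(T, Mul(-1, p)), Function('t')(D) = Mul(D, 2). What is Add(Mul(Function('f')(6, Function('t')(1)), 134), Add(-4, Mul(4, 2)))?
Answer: -532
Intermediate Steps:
Function('t')(D) = Mul(2, D)
Add(Mul(Function('f')(6, Function('t')(1)), 134), Add(-4, Mul(4, 2))) = Add(Mul(Add(Mul(2, 1), Mul(-1, 6)), 134), Add(-4, Mul(4, 2))) = Add(Mul(Add(2, -6), 134), Add(-4, 8)) = Add(Mul(-4, 134), 4) = Add(-536, 4) = -532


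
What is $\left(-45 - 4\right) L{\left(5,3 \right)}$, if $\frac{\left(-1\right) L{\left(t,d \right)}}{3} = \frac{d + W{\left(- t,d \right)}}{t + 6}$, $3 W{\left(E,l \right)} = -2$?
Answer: $\frac{343}{11} \approx 31.182$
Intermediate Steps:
$W{\left(E,l \right)} = - \frac{2}{3}$ ($W{\left(E,l \right)} = \frac{1}{3} \left(-2\right) = - \frac{2}{3}$)
$L{\left(t,d \right)} = - \frac{3 \left(- \frac{2}{3} + d\right)}{6 + t}$ ($L{\left(t,d \right)} = - 3 \frac{d - \frac{2}{3}}{t + 6} = - 3 \frac{- \frac{2}{3} + d}{6 + t} = - \frac{3 \left(- \frac{2}{3} + d\right)}{6 + t}$)
$\left(-45 - 4\right) L{\left(5,3 \right)} = \left(-45 - 4\right) \frac{2 - 9}{6 + 5} = \left(-45 - 4\right) \frac{2 - 9}{11} = - 49 \cdot \frac{1}{11} \left(-7\right) = \left(-49\right) \left(- \frac{7}{11}\right) = \frac{343}{11}$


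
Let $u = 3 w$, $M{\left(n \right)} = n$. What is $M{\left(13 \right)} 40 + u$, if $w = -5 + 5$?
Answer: $520$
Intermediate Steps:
$w = 0$
$u = 0$ ($u = 3 \cdot 0 = 0$)
$M{\left(13 \right)} 40 + u = 13 \cdot 40 + 0 = 520 + 0 = 520$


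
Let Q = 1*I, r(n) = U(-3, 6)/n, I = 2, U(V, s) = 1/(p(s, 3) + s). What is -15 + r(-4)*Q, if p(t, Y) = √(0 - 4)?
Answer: -603/40 + I/40 ≈ -15.075 + 0.025*I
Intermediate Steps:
p(t, Y) = 2*I (p(t, Y) = √(-4) = 2*I)
U(V, s) = 1/(s + 2*I) (U(V, s) = 1/(2*I + s) = 1/(s + 2*I))
r(n) = (6 - 2*I)/(40*n) (r(n) = 1/((6 + 2*I)*n) = ((6 - 2*I)/40)/n = (6 - 2*I)/(40*n))
Q = 2 (Q = 1*2 = 2)
-15 + r(-4)*Q = -15 + ((1/20)*(3 - I)/(-4))*2 = -15 + ((1/20)*(-¼)*(3 - I))*2 = -15 + (-3/80 + I/80)*2 = -15 + (-3/40 + I/40) = -603/40 + I/40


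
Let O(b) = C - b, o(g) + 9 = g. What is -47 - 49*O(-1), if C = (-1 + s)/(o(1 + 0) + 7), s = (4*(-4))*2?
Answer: -1713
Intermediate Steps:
o(g) = -9 + g
s = -32 (s = -16*2 = -32)
C = 33 (C = (-1 - 32)/((-9 + (1 + 0)) + 7) = -33/((-9 + 1) + 7) = -33/(-8 + 7) = -33/(-1) = -33*(-1) = 33)
O(b) = 33 - b
-47 - 49*O(-1) = -47 - 49*(33 - 1*(-1)) = -47 - 49*(33 + 1) = -47 - 49*34 = -47 - 1666 = -1713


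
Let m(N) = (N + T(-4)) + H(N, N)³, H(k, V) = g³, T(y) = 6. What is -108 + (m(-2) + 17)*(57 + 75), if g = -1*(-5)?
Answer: 257815164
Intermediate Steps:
g = 5
H(k, V) = 125 (H(k, V) = 5³ = 125)
m(N) = 1953131 + N (m(N) = (N + 6) + 125³ = (6 + N) + 1953125 = 1953131 + N)
-108 + (m(-2) + 17)*(57 + 75) = -108 + ((1953131 - 2) + 17)*(57 + 75) = -108 + (1953129 + 17)*132 = -108 + 1953146*132 = -108 + 257815272 = 257815164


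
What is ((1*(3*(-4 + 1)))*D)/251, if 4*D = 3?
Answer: -27/1004 ≈ -0.026892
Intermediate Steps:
D = ¾ (D = (¼)*3 = ¾ ≈ 0.75000)
((1*(3*(-4 + 1)))*D)/251 = ((1*(3*(-4 + 1)))*(¾))/251 = ((1*(3*(-3)))*(¾))*(1/251) = ((1*(-9))*(¾))*(1/251) = -9*¾*(1/251) = -27/4*1/251 = -27/1004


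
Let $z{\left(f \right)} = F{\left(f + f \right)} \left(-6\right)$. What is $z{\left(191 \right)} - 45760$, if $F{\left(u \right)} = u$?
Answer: $-48052$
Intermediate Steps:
$z{\left(f \right)} = - 12 f$ ($z{\left(f \right)} = \left(f + f\right) \left(-6\right) = 2 f \left(-6\right) = - 12 f$)
$z{\left(191 \right)} - 45760 = \left(-12\right) 191 - 45760 = -2292 - 45760 = -48052$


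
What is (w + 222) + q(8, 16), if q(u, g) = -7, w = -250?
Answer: -35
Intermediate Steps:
(w + 222) + q(8, 16) = (-250 + 222) - 7 = -28 - 7 = -35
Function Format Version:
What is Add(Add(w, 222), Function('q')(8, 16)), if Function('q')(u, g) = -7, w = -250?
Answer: -35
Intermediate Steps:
Add(Add(w, 222), Function('q')(8, 16)) = Add(Add(-250, 222), -7) = Add(-28, -7) = -35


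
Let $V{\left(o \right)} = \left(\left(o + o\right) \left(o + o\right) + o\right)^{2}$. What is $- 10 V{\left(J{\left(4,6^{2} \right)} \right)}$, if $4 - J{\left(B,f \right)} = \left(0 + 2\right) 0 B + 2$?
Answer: $-3240$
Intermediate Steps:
$J{\left(B,f \right)} = 2$ ($J{\left(B,f \right)} = 4 - \left(\left(0 + 2\right) 0 B + 2\right) = 4 - \left(2 \cdot 0 B + 2\right) = 4 - \left(0 B + 2\right) = 4 - \left(0 + 2\right) = 4 - 2 = 2$)
$V{\left(o \right)} = \left(o + 4 o^{2}\right)^{2}$ ($V{\left(o \right)} = \left(2 o 2 o + o\right)^{2} = \left(4 o^{2} + o\right)^{2} = \left(o + 4 o^{2}\right)^{2}$)
$- 10 V{\left(J{\left(4,6^{2} \right)} \right)} = - 10 \cdot 2^{2} \left(1 + 4 \cdot 2\right)^{2} = - 10 \cdot 4 \left(1 + 8\right)^{2} = - 10 \cdot 4 \cdot 9^{2} = - 10 \cdot 4 \cdot 81 = \left(-10\right) 324 = -3240$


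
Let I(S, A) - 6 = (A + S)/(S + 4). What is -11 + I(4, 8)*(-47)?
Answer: -727/2 ≈ -363.50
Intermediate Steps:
I(S, A) = 6 + (A + S)/(4 + S) (I(S, A) = 6 + (A + S)/(S + 4) = 6 + (A + S)/(4 + S))
-11 + I(4, 8)*(-47) = -11 + ((24 + 8 + 7*4)/(4 + 4))*(-47) = -11 + ((24 + 8 + 28)/8)*(-47) = -11 + ((1/8)*60)*(-47) = -11 + (15/2)*(-47) = -11 - 705/2 = -727/2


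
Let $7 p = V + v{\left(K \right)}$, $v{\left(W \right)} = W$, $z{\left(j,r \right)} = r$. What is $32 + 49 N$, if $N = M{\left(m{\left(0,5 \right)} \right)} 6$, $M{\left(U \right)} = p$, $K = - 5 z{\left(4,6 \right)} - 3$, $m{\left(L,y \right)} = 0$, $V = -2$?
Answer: $-1438$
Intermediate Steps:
$K = -33$ ($K = \left(-5\right) 6 - 3 = -30 - 3 = -33$)
$p = -5$ ($p = \frac{-2 - 33}{7} = \frac{1}{7} \left(-35\right) = -5$)
$M{\left(U \right)} = -5$
$N = -30$ ($N = \left(-5\right) 6 = -30$)
$32 + 49 N = 32 + 49 \left(-30\right) = 32 - 1470 = -1438$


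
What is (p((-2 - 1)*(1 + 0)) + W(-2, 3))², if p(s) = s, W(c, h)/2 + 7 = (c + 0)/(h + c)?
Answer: 441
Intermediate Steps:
W(c, h) = -14 + 2*c/(c + h) (W(c, h) = -14 + 2*((c + 0)/(h + c)) = -14 + 2*(c/(c + h)) = -14 + 2*c/(c + h))
(p((-2 - 1)*(1 + 0)) + W(-2, 3))² = ((-2 - 1)*(1 + 0) + 2*(-7*3 - 6*(-2))/(-2 + 3))² = (-3*1 + 2*(-21 + 12)/1)² = (-3 + 2*1*(-9))² = (-3 - 18)² = (-21)² = 441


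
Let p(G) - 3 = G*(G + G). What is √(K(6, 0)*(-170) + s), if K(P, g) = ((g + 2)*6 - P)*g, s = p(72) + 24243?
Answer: 3*√3846 ≈ 186.05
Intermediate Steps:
p(G) = 3 + 2*G² (p(G) = 3 + G*(G + G) = 3 + G*(2*G) = 3 + 2*G²)
s = 34614 (s = (3 + 2*72²) + 24243 = (3 + 2*5184) + 24243 = (3 + 10368) + 24243 = 10371 + 24243 = 34614)
K(P, g) = g*(12 - P + 6*g) (K(P, g) = ((2 + g)*6 - P)*g = ((12 + 6*g) - P)*g = (12 - P + 6*g)*g = g*(12 - P + 6*g))
√(K(6, 0)*(-170) + s) = √((0*(12 - 1*6 + 6*0))*(-170) + 34614) = √((0*(12 - 6 + 0))*(-170) + 34614) = √((0*6)*(-170) + 34614) = √(0*(-170) + 34614) = √(0 + 34614) = √34614 = 3*√3846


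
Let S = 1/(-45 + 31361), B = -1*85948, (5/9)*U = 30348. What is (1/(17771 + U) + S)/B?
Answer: -518567/974305229497616 ≈ -5.3224e-10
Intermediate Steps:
U = 273132/5 (U = (9/5)*30348 = 273132/5 ≈ 54626.)
B = -85948
S = 1/31316 ≈ 3.1933e-5
(1/(17771 + U) + S)/B = (1/(17771 + 273132/5) + 1/31316)/(-85948) = (1/(361987/5) + 1/31316)*(-1/85948) = (5/361987 + 1/31316)*(-1/85948) = (518567/11335984892)*(-1/85948) = -518567/974305229497616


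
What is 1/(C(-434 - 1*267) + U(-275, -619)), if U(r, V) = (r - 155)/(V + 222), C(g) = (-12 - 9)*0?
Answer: 397/430 ≈ 0.92326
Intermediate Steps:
C(g) = 0 (C(g) = -21*0 = 0)
U(r, V) = (-155 + r)/(222 + V)
1/(C(-434 - 1*267) + U(-275, -619)) = 1/(0 + (-155 - 275)/(222 - 619)) = 1/(0 - 430/(-397)) = 1/(0 - 1/397*(-430)) = 1/(0 + 430/397) = 1/(430/397) = 397/430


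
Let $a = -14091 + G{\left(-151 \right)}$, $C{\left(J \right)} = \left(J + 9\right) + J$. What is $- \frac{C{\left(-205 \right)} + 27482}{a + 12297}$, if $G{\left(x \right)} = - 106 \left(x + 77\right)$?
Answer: $- \frac{27081}{6050} \approx -4.4762$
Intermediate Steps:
$C{\left(J \right)} = 9 + 2 J$ ($C{\left(J \right)} = \left(9 + J\right) + J = 9 + 2 J$)
$G{\left(x \right)} = -8162 - 106 x$ ($G{\left(x \right)} = - 106 \left(77 + x\right) = -8162 - 106 x$)
$a = -6247$ ($a = -14091 - -7844 = -14091 + \left(-8162 + 16006\right) = -14091 + 7844 = -6247$)
$- \frac{C{\left(-205 \right)} + 27482}{a + 12297} = - \frac{\left(9 + 2 \left(-205\right)\right) + 27482}{-6247 + 12297} = - \frac{\left(9 - 410\right) + 27482}{6050} = - \frac{-401 + 27482}{6050} = - \frac{27081}{6050}$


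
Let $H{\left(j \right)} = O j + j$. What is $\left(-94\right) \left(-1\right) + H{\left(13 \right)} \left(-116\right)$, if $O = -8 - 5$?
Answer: $18190$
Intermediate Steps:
$O = -13$ ($O = -8 - 5 = -13$)
$H{\left(j \right)} = - 12 j$ ($H{\left(j \right)} = - 13 j + j = - 12 j$)
$\left(-94\right) \left(-1\right) + H{\left(13 \right)} \left(-116\right) = \left(-94\right) \left(-1\right) + \left(-12\right) 13 \left(-116\right) = 94 - -18096 = 94 + 18096 = 18190$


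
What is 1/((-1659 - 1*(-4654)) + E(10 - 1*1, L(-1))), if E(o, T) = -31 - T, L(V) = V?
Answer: 1/2965 ≈ 0.00033727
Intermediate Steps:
1/((-1659 - 1*(-4654)) + E(10 - 1*1, L(-1))) = 1/((-1659 - 1*(-4654)) + (-31 - 1*(-1))) = 1/((-1659 + 4654) + (-31 + 1)) = 1/(2995 - 30) = 1/2965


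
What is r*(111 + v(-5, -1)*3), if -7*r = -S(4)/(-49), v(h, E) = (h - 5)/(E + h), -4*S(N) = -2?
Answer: -58/343 ≈ -0.16910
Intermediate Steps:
S(N) = ½ (S(N) = -¼*(-2) = ½)
v(h, E) = (-5 + h)/(E + h)
r = -1/686 (r = -(-1)*(½)/(-49)/7 = -(-1)*(½)*(-1/49)/7 = -(-1)*(-1)/(7*98) = -⅐*1/98 = -1/686 ≈ -0.0014577)
r*(111 + v(-5, -1)*3) = -(111 + ((-5 - 5)/(-1 - 5))*3)/686 = -(111 + (-10/(-6))*3)/686 = -(111 - ⅙*(-10)*3)/686 = -(111 + (5/3)*3)/686 = -(111 + 5)/686 = -1/686*116 = -58/343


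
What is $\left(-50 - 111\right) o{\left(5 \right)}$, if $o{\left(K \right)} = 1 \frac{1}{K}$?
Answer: $- \frac{161}{5} \approx -32.2$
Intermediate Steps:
$o{\left(K \right)} = \frac{1}{K}$
$\left(-50 - 111\right) o{\left(5 \right)} = \frac{-50 - 111}{5} = \left(-161\right) \frac{1}{5} = - \frac{161}{5}$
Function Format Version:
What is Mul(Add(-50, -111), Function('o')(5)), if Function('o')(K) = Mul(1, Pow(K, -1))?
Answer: Rational(-161, 5) ≈ -32.200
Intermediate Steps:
Function('o')(K) = Pow(K, -1)
Mul(Add(-50, -111), Function('o')(5)) = Mul(Add(-50, -111), Pow(5, -1)) = Mul(-161, Rational(1, 5)) = Rational(-161, 5)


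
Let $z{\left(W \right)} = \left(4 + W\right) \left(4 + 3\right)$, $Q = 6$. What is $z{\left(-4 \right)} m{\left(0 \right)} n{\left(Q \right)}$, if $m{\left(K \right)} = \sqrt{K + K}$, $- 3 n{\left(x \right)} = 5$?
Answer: $0$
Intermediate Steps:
$n{\left(x \right)} = - \frac{5}{3}$ ($n{\left(x \right)} = \left(- \frac{1}{3}\right) 5 = - \frac{5}{3}$)
$z{\left(W \right)} = 28 + 7 W$ ($z{\left(W \right)} = \left(4 + W\right) 7 = 28 + 7 W$)
$m{\left(K \right)} = \sqrt{2} \sqrt{K}$ ($m{\left(K \right)} = \sqrt{2 K} = \sqrt{2} \sqrt{K}$)
$z{\left(-4 \right)} m{\left(0 \right)} n{\left(Q \right)} = \left(28 + 7 \left(-4\right)\right) \sqrt{2} \sqrt{0} \left(- \frac{5}{3}\right) = \left(28 - 28\right) \sqrt{2} \cdot 0 \left(- \frac{5}{3}\right) = 0 \cdot 0 \left(- \frac{5}{3}\right) = 0 \left(- \frac{5}{3}\right) = 0$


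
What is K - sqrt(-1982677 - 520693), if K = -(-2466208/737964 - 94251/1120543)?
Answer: 708261488977/206730098613 - I*sqrt(2503370) ≈ 3.426 - 1582.2*I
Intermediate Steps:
K = 708261488977/206730098613 (K = -(-2466208*1/737964 - 94251*1/1120543) = -(-616552/184491 - 94251/1120543) = -1*(-708261488977/206730098613) = 708261488977/206730098613 ≈ 3.4260)
K - sqrt(-1982677 - 520693) = 708261488977/206730098613 - sqrt(-1982677 - 520693) = 708261488977/206730098613 - sqrt(-2503370) = 708261488977/206730098613 - I*sqrt(2503370)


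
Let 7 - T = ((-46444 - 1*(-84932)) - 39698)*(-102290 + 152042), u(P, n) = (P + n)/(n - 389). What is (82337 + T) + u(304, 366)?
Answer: 1386491402/23 ≈ 6.0282e+7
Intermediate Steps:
u(P, n) = (P + n)/(-389 + n)
T = 60199927 (T = 7 - ((-46444 - 1*(-84932)) - 39698)*(-102290 + 152042) = 7 - ((-46444 + 84932) - 39698)*49752 = 7 - (38488 - 39698)*49752 = 7 - (-1210)*49752 = 7 - 1*(-60199920) = 7 + 60199920 = 60199927)
(82337 + T) + u(304, 366) = (82337 + 60199927) + (304 + 366)/(-389 + 366) = 60282264 + 670/(-23) = 60282264 - 1/23*670 = 60282264 - 670/23 = 1386491402/23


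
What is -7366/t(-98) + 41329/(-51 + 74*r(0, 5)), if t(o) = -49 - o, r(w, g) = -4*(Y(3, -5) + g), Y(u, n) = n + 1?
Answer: -4581123/17003 ≈ -269.43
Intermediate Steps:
Y(u, n) = 1 + n
r(w, g) = 16 - 4*g (r(w, g) = -4*((1 - 5) + g) = -4*(-4 + g) = 16 - 4*g)
-7366/t(-98) + 41329/(-51 + 74*r(0, 5)) = -7366/(-49 - 1*(-98)) + 41329/(-51 + 74*(16 - 4*5)) = -7366/(-49 + 98) + 41329/(-51 + 74*(16 - 20)) = -7366/49 + 41329/(-51 + 74*(-4)) = -7366*1/49 + 41329/(-51 - 296) = -7366/49 + 41329/(-347) = -7366/49 + 41329*(-1/347) = -7366/49 - 41329/347 = -4581123/17003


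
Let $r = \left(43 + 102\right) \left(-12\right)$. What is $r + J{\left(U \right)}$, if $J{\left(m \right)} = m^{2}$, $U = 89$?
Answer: $6181$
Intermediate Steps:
$r = -1740$ ($r = 145 \left(-12\right) = -1740$)
$r + J{\left(U \right)} = -1740 + 89^{2} = -1740 + 7921 = 6181$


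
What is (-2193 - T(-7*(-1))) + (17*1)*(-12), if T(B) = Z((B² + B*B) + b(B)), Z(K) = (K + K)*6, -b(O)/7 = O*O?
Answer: 543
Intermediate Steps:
b(O) = -7*O² (b(O) = -7*O*O = -7*O²)
Z(K) = 12*K (Z(K) = (2*K)*6 = 12*K)
T(B) = -60*B² (T(B) = 12*((B² + B*B) - 7*B²) = 12*((B² + B²) - 7*B²) = 12*(2*B² - 7*B²) = 12*(-5*B²) = -60*B²)
(-2193 - T(-7*(-1))) + (17*1)*(-12) = (-2193 - (-60)*(-7*(-1))²) + (17*1)*(-12) = (-2193 - (-60)*7²) + 17*(-12) = (-2193 - (-60)*49) - 204 = (-2193 - 1*(-2940)) - 204 = (-2193 + 2940) - 204 = 747 - 204 = 543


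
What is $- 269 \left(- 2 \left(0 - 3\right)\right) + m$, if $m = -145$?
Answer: $-1759$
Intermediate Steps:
$- 269 \left(- 2 \left(0 - 3\right)\right) + m = - 269 \left(- 2 \left(0 - 3\right)\right) - 145 = - 269 \left(\left(-2\right) \left(-3\right)\right) - 145 = \left(-269\right) 6 - 145 = -1614 - 145 = -1759$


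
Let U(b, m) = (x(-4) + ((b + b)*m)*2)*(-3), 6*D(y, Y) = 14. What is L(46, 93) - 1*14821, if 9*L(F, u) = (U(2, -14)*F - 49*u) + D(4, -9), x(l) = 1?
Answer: -367877/27 ≈ -13625.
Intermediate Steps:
D(y, Y) = 7/3 (D(y, Y) = (⅙)*14 = 7/3)
U(b, m) = -3 - 12*b*m (U(b, m) = (1 + ((b + b)*m)*2)*(-3) = (1 + ((2*b)*m)*2)*(-3) = (1 + (2*b*m)*2)*(-3) = (1 + 4*b*m)*(-3) = -3 - 12*b*m)
L(F, u) = 7/27 + 37*F - 49*u/9 (L(F, u) = (((-3 - 12*2*(-14))*F - 49*u) + 7/3)/9 = (((-3 + 336)*F - 49*u) + 7/3)/9 = ((333*F - 49*u) + 7/3)/9 = ((-49*u + 333*F) + 7/3)/9 = (7/3 - 49*u + 333*F)/9 = 7/27 + 37*F - 49*u/9)
L(46, 93) - 1*14821 = (7/27 + 37*46 - 49/9*93) - 1*14821 = (7/27 + 1702 - 1519/3) - 14821 = 32290/27 - 14821 = -367877/27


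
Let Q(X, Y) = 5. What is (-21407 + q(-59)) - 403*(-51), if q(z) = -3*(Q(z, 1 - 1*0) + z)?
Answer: -692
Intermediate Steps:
q(z) = -15 - 3*z (q(z) = -3*(5 + z) = -15 - 3*z)
(-21407 + q(-59)) - 403*(-51) = (-21407 + (-15 - 3*(-59))) - 403*(-51) = (-21407 + (-15 + 177)) + 20553 = (-21407 + 162) + 20553 = -21245 + 20553 = -692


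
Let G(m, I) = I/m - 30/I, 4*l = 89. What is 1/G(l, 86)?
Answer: 3827/13457 ≈ 0.28439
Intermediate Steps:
l = 89/4 (l = (¼)*89 = 89/4 ≈ 22.250)
G(m, I) = -30/I + I/m
1/G(l, 86) = 1/(-30/86 + 86/(89/4)) = 1/(-30*1/86 + 86*(4/89)) = 1/(-15/43 + 344/89) = 1/(13457/3827) = 3827/13457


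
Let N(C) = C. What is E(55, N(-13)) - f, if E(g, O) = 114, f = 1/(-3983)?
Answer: 454063/3983 ≈ 114.00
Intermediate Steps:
f = -1/3983 ≈ -0.00025107
E(55, N(-13)) - f = 114 - 1*(-1/3983) = 114 + 1/3983 = 454063/3983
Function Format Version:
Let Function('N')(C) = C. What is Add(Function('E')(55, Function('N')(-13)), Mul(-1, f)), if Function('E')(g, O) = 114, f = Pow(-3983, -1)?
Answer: Rational(454063, 3983) ≈ 114.00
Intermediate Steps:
f = Rational(-1, 3983) ≈ -0.00025107
Add(Function('E')(55, Function('N')(-13)), Mul(-1, f)) = Add(114, Mul(-1, Rational(-1, 3983))) = Add(114, Rational(1, 3983)) = Rational(454063, 3983)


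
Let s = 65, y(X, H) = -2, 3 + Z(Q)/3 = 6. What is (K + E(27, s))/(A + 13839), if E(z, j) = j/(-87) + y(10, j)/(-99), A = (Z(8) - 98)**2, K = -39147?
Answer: -28098281/15618240 ≈ -1.7991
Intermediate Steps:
Z(Q) = 9 (Z(Q) = -9 + 3*6 = -9 + 18 = 9)
A = 7921 (A = (9 - 98)**2 = (-89)**2 = 7921)
E(z, j) = 2/99 - j/87 (E(z, j) = j/(-87) - 2/(-99) = j*(-1/87) - 2*(-1/99) = -j/87 + 2/99 = 2/99 - j/87)
(K + E(27, s))/(A + 13839) = (-39147 + (2/99 - 1/87*65))/(7921 + 13839) = (-39147 + (2/99 - 65/87))/21760 = (-39147 - 2087/2871)*(1/21760) = -112393124/2871*1/21760 = -28098281/15618240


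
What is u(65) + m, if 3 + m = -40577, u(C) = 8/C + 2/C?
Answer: -527538/13 ≈ -40580.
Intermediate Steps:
u(C) = 10/C
m = -40580 (m = -3 - 40577 = -40580)
u(65) + m = 10/65 - 40580 = 10*(1/65) - 40580 = 2/13 - 40580 = -527538/13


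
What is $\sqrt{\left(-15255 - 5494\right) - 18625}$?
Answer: $i \sqrt{39374} \approx 198.43 i$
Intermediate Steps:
$\sqrt{\left(-15255 - 5494\right) - 18625} = \sqrt{-20749 - 18625} = \sqrt{-39374} = i \sqrt{39374}$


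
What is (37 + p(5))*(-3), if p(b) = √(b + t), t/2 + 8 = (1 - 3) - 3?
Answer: -111 - 3*I*√21 ≈ -111.0 - 13.748*I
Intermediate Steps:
t = -26 (t = -16 + 2*((1 - 3) - 3) = -16 + 2*(-2 - 3) = -16 + 2*(-5) = -16 - 10 = -26)
p(b) = √(-26 + b) (p(b) = √(b - 26) = √(-26 + b))
(37 + p(5))*(-3) = (37 + √(-26 + 5))*(-3) = (37 + √(-21))*(-3) = (37 + I*√21)*(-3) = -111 - 3*I*√21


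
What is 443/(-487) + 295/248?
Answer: 33801/120776 ≈ 0.27987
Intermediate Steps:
443/(-487) + 295/248 = 443*(-1/487) + 295*(1/248) = -443/487 + 295/248 = 33801/120776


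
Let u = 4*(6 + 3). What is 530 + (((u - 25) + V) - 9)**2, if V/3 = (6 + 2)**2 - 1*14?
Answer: 23634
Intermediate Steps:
V = 150 (V = 3*((6 + 2)**2 - 1*14) = 3*(8**2 - 14) = 3*(64 - 14) = 3*50 = 150)
u = 36 (u = 4*9 = 36)
530 + (((u - 25) + V) - 9)**2 = 530 + (((36 - 25) + 150) - 9)**2 = 530 + ((11 + 150) - 9)**2 = 530 + (161 - 9)**2 = 530 + 152**2 = 530 + 23104 = 23634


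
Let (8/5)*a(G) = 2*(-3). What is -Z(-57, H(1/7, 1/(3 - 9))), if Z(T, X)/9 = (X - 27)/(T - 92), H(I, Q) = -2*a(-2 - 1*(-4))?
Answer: -351/298 ≈ -1.1779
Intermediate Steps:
a(G) = -15/4 (a(G) = 5*(2*(-3))/8 = (5/8)*(-6) = -15/4)
H(I, Q) = 15/2 (H(I, Q) = -2*(-15/4) = 15/2)
Z(T, X) = 9*(-27 + X)/(-92 + T) (Z(T, X) = 9*((X - 27)/(T - 92)) = 9*((-27 + X)/(-92 + T)) = 9*(-27 + X)/(-92 + T))
-Z(-57, H(1/7, 1/(3 - 9))) = -9*(-27 + 15/2)/(-92 - 57) = -9*(-39)/((-149)*2) = -9*(-1)*(-39)/(149*2) = -1*351/298 = -351/298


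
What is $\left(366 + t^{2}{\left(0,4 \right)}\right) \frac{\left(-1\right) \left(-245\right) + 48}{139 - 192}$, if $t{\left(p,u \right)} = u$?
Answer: $- \frac{111926}{53} \approx -2111.8$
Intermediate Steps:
$\left(366 + t^{2}{\left(0,4 \right)}\right) \frac{\left(-1\right) \left(-245\right) + 48}{139 - 192} = \left(366 + 4^{2}\right) \frac{\left(-1\right) \left(-245\right) + 48}{139 - 192} = \left(366 + 16\right) \frac{245 + 48}{-53} = 382 \cdot 293 \left(- \frac{1}{53}\right) = 382 \left(- \frac{293}{53}\right) = - \frac{111926}{53}$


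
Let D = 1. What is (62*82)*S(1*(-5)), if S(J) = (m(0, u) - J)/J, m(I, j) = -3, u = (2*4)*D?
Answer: -10168/5 ≈ -2033.6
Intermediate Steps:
u = 8 (u = (2*4)*1 = 8*1 = 8)
S(J) = (-3 - J)/J
(62*82)*S(1*(-5)) = (62*82)*((-3 - (-5))/((1*(-5)))) = 5084*((-3 - 1*(-5))/(-5)) = 5084*(-(-3 + 5)/5) = 5084*(-⅕*2) = 5084*(-⅖) = -10168/5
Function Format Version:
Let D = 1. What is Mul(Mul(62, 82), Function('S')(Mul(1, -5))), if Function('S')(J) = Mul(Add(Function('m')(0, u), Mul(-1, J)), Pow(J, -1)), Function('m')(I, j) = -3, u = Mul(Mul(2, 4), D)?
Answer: Rational(-10168, 5) ≈ -2033.6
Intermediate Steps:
u = 8 (u = Mul(Mul(2, 4), 1) = Mul(8, 1) = 8)
Function('S')(J) = Mul(Pow(J, -1), Add(-3, Mul(-1, J))) (Function('S')(J) = Mul(Add(-3, Mul(-1, J)), Pow(J, -1)) = Mul(Pow(J, -1), Add(-3, Mul(-1, J))))
Mul(Mul(62, 82), Function('S')(Mul(1, -5))) = Mul(Mul(62, 82), Mul(Pow(Mul(1, -5), -1), Add(-3, Mul(-1, Mul(1, -5))))) = Mul(5084, Mul(Pow(-5, -1), Add(-3, Mul(-1, -5)))) = Mul(5084, Mul(Rational(-1, 5), Add(-3, 5))) = Mul(5084, Mul(Rational(-1, 5), 2)) = Mul(5084, Rational(-2, 5)) = Rational(-10168, 5)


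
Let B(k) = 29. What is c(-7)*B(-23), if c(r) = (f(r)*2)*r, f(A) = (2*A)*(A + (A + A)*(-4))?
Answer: 278516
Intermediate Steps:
f(A) = -14*A² (f(A) = (2*A)*(A + (2*A)*(-4)) = (2*A)*(A - 8*A) = (2*A)*(-7*A) = -14*A²)
c(r) = -28*r³ (c(r) = (-14*r²*2)*r = (-28*r²)*r = -28*r³)
c(-7)*B(-23) = -28*(-7)³*29 = -28*(-343)*29 = 9604*29 = 278516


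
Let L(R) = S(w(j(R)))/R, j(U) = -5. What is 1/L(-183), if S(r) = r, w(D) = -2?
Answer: 183/2 ≈ 91.500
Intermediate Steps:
L(R) = -2/R
1/L(-183) = 1/(-2/(-183)) = 1/(-2*(-1/183)) = 1/(2/183) = 183/2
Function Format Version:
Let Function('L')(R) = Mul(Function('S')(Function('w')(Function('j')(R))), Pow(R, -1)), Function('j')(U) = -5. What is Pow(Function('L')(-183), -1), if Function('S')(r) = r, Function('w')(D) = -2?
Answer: Rational(183, 2) ≈ 91.500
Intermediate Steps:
Function('L')(R) = Mul(-2, Pow(R, -1))
Pow(Function('L')(-183), -1) = Pow(Mul(-2, Pow(-183, -1)), -1) = Pow(Mul(-2, Rational(-1, 183)), -1) = Pow(Rational(2, 183), -1) = Rational(183, 2)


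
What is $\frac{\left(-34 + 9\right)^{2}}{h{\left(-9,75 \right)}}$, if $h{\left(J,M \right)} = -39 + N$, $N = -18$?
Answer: $- \frac{625}{57} \approx -10.965$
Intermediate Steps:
$h{\left(J,M \right)} = -57$ ($h{\left(J,M \right)} = -39 - 18 = -57$)
$\frac{\left(-34 + 9\right)^{2}}{h{\left(-9,75 \right)}} = \frac{\left(-34 + 9\right)^{2}}{-57} = \left(-25\right)^{2} \left(- \frac{1}{57}\right) = 625 \left(- \frac{1}{57}\right) = - \frac{625}{57}$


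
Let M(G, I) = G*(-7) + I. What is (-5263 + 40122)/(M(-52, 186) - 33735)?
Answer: -34859/33185 ≈ -1.0504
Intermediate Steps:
M(G, I) = I - 7*G (M(G, I) = -7*G + I = I - 7*G)
(-5263 + 40122)/(M(-52, 186) - 33735) = (-5263 + 40122)/((186 - 7*(-52)) - 33735) = 34859/((186 + 364) - 33735) = 34859/(550 - 33735) = 34859/(-33185) = 34859*(-1/33185) = -34859/33185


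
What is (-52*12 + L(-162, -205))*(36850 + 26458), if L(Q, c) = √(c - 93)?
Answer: -39504192 + 63308*I*√298 ≈ -3.9504e+7 + 1.0929e+6*I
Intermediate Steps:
L(Q, c) = √(-93 + c)
(-52*12 + L(-162, -205))*(36850 + 26458) = (-52*12 + √(-93 - 205))*(36850 + 26458) = (-624 + √(-298))*63308 = (-624 + I*√298)*63308 = -39504192 + 63308*I*√298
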